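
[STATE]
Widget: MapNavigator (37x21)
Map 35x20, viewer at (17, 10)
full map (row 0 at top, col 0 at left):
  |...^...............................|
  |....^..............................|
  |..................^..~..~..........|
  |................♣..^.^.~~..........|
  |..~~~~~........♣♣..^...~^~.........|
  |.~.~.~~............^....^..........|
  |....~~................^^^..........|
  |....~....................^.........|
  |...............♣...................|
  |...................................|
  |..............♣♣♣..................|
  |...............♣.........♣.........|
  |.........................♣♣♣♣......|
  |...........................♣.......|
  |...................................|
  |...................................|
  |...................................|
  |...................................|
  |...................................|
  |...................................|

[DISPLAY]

 ...^............................... 
 ....^.............................. 
 ..................^..~..~.......... 
 ................♣..^.^.~~.......... 
 ..~~~~~........♣♣..^...~^~......... 
 .~.~.~~............^....^.......... 
 ....~~................^^^.......... 
 ....~....................^......... 
 ...............♣................... 
 ................................... 
 ..............♣♣♣@................. 
 ...............♣.........♣......... 
 .........................♣♣♣♣...... 
 ...........................♣....... 
 ................................... 
 ................................... 
 ................................... 
 ................................... 
 ................................... 
 ................................... 
                                     


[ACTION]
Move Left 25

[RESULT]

                  ...^...............
                  ....^..............
                  ..................^
                  ................♣..
                  ..~~~~~........♣♣..
                  .~.~.~~............
                  ....~~.............
                  ....~..............
                  ...............♣...
                  ...................
                  @.............♣♣♣..
                  ...............♣...
                  ...................
                  ...................
                  ...................
                  ...................
                  ...................
                  ...................
                  ...................
                  ...................
                                     


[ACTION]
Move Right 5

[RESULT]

             ...^....................
             ....^...................
             ..................^..~..
             ................♣..^.^.~
             ..~~~~~........♣♣..^...~
             .~.~.~~............^....
             ....~~................^^
             ....~...................
             ...............♣........
             ........................
             .....@........♣♣♣.......
             ...............♣........
             ........................
             ........................
             ........................
             ........................
             ........................
             ........................
             ........................
             ........................
                                     


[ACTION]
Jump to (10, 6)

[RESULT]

                                     
                                     
                                     
                                     
        ...^.........................
        ....^........................
        ..................^..~..~....
        ................♣..^.^.~~....
        ..~~~~~........♣♣..^...~^~...
        .~.~.~~............^....^....
        ....~~....@...........^^^....
        ....~....................^...
        ...............♣.............
        .............................
        ..............♣♣♣............
        ...............♣.........♣...
        .........................♣♣♣♣
        ...........................♣.
        .............................
        .............................
        .............................


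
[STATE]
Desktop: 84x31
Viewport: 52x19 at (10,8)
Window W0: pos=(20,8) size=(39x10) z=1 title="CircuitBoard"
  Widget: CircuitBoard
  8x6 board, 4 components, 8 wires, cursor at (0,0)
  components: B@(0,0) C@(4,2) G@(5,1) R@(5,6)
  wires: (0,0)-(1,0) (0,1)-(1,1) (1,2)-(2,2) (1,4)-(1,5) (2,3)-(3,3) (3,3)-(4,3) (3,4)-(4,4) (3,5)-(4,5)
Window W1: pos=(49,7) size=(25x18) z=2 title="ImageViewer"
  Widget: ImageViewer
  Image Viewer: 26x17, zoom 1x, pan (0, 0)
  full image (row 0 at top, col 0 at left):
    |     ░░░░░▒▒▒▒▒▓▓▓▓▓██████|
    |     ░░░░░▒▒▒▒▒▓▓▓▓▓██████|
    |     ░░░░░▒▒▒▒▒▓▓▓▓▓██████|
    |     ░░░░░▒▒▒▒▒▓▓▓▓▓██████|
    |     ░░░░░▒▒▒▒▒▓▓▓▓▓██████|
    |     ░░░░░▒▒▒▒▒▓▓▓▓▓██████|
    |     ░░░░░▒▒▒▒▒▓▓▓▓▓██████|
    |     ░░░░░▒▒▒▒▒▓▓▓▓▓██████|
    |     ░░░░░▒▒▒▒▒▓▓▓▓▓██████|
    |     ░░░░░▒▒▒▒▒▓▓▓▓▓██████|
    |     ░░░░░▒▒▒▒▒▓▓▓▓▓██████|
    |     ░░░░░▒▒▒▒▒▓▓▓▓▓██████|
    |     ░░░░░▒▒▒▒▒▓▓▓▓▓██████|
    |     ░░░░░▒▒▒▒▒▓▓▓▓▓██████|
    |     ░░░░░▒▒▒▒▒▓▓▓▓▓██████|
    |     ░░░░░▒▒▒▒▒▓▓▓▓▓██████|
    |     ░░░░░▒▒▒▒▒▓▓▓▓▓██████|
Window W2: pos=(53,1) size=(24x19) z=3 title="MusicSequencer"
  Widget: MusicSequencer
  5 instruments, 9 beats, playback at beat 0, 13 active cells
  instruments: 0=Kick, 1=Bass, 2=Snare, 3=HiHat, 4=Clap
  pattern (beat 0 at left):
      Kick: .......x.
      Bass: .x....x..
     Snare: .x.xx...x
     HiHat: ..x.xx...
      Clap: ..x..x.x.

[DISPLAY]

          ┏━━━━━━━━━━━━━━━━━━━━━━━━━━━━┃ Im┃ HiHat··
          ┃ CircuitBoard               ┠───┃  Clap··
          ┠────────────────────────────┃   ┃        
          ┃   0 1 2 3 4 5 6 7          ┃   ┃        
          ┃0  [B]  ·                   ┃   ┃        
          ┃    │   │                   ┃   ┃        
          ┃1   ·   ·   ·       · ─ ·   ┃   ┃        
          ┃            │               ┃   ┃        
          ┃2           ·   ·           ┃   ┃        
          ┗━━━━━━━━━━━━━━━━━━━━━━━━━━━━┃   ┃        
                                       ┃   ┃        
                                       ┃   ┗━━━━━━━━
                                       ┃     ░░░░░▒▒
                                       ┃     ░░░░░▒▒
                                       ┃     ░░░░░▒▒
                                       ┃     ░░░░░▒▒
                                       ┗━━━━━━━━━━━━
                                                    
                                                    


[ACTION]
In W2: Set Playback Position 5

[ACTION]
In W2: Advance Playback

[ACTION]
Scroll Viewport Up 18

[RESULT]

                                                    
                                           ┏━━━━━━━━
                                           ┃ MusicSe
                                           ┠────────
                                           ┃      01
                                           ┃  Kick··
                                           ┃  Bass·█
                                       ┏━━━┃ Snare·█
          ┏━━━━━━━━━━━━━━━━━━━━━━━━━━━━┃ Im┃ HiHat··
          ┃ CircuitBoard               ┠───┃  Clap··
          ┠────────────────────────────┃   ┃        
          ┃   0 1 2 3 4 5 6 7          ┃   ┃        
          ┃0  [B]  ·                   ┃   ┃        
          ┃    │   │                   ┃   ┃        
          ┃1   ·   ·   ·       · ─ ·   ┃   ┃        
          ┃            │               ┃   ┃        
          ┃2           ·   ·           ┃   ┃        
          ┗━━━━━━━━━━━━━━━━━━━━━━━━━━━━┃   ┃        
                                       ┃   ┃        


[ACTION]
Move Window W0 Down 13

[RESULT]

                                                    
                                           ┏━━━━━━━━
                                           ┃ MusicSe
                                           ┠────────
                                           ┃      01
                                           ┃  Kick··
                                           ┃  Bass·█
                                       ┏━━━┃ Snare·█
                                       ┃ Im┃ HiHat··
                                       ┠───┃  Clap··
                                       ┃   ┃        
                                       ┃   ┃        
                                       ┃   ┃        
                                       ┃   ┃        
                                       ┃   ┃        
                                       ┃   ┃        
                                       ┃   ┃        
                                       ┃   ┃        
                                       ┃   ┃        


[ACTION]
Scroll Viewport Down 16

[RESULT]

                                       ┃   ┃        
                                       ┃   ┃        
                                       ┃   ┃        
                                       ┃   ┃        
                                       ┃   ┃        
                                       ┃   ┃        
                                       ┃   ┃        
                                       ┃   ┗━━━━━━━━
                                       ┃     ░░░░░▒▒
          ┏━━━━━━━━━━━━━━━━━━━━━━━━━━━━┃     ░░░░░▒▒
          ┃ CircuitBoard               ┃     ░░░░░▒▒
          ┠────────────────────────────┃     ░░░░░▒▒
          ┃   0 1 2 3 4 5 6 7          ┗━━━━━━━━━━━━
          ┃0  [B]  ·                            ┃   
          ┃    │   │                            ┃   
          ┃1   ·   ·   ·       · ─ ·            ┃   
          ┃            │                        ┃   
          ┃2           ·   ·                    ┃   
          ┗━━━━━━━━━━━━━━━━━━━━━━━━━━━━━━━━━━━━━┛   


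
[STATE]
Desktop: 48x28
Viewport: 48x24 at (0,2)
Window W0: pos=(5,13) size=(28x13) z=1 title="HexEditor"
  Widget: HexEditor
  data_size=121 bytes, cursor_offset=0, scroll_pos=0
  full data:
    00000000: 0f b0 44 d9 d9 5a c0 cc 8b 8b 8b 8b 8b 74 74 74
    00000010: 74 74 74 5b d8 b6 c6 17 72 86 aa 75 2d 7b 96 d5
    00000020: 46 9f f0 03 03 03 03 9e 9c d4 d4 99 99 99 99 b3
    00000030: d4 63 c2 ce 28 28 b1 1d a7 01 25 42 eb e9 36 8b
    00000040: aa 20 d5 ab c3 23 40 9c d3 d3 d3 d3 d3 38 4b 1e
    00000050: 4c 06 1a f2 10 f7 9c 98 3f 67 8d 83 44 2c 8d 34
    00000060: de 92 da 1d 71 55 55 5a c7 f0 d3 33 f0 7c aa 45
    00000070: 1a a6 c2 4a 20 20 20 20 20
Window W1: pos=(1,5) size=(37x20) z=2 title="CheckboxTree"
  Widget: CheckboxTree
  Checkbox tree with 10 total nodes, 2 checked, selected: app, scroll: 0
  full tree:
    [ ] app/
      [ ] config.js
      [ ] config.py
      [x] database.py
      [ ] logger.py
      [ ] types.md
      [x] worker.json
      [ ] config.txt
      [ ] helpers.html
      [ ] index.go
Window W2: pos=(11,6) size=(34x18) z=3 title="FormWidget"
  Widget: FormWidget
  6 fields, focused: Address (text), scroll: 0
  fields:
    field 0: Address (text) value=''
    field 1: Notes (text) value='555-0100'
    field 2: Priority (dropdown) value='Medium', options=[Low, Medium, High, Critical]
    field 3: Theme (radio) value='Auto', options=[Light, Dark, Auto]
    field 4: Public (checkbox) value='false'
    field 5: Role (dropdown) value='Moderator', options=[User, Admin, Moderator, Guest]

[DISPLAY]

                                                
                                                
                                                
 ┏━━━━━━━━━━━━━━━━━━━━━━━━━━━━━━━━━━━┓          
 ┃ Checkbox┏━━━━━━━━━━━━━━━━━━━━━━━━━━━━━━━━┓   
 ┠─────────┃ FormWidget                     ┃   
 ┃>[-] app/┠────────────────────────────────┨   
 ┃   [ ] co┃> Address:    [                ]┃   
 ┃   [ ] co┃  Notes:      [555-0100        ]┃   
 ┃   [x] da┃  Priority:   [Medium         ▼]┃   
 ┃   [ ] lo┃  Theme:      ( ) Light  ( ) Dar┃   
 ┃   [ ] ty┃  Public:     [ ]               ┃   
 ┃   [x] wo┃  Role:       [Moderator      ▼]┃   
 ┃   [ ] co┃                                ┃   
 ┃   [ ] he┃                                ┃   
 ┃   [ ] in┃                                ┃   
 ┃         ┃                                ┃   
 ┃         ┃                                ┃   
 ┃         ┃                                ┃   
 ┃         ┃                                ┃   
 ┃         ┃                                ┃   
 ┃         ┗━━━━━━━━━━━━━━━━━━━━━━━━━━━━━━━━┛   
 ┗━━━━━━━━━━━━━━━━━━━━━━━━━━━━━━━━━━━┛          
     ┗━━━━━━━━━━━━━━━━━━━━━━━━━━┛               


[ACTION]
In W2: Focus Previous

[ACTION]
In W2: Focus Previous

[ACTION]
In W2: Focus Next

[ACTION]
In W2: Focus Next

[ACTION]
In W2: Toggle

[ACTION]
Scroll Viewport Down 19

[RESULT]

                                                
 ┏━━━━━━━━━━━━━━━━━━━━━━━━━━━━━━━━━━━┓          
 ┃ Checkbox┏━━━━━━━━━━━━━━━━━━━━━━━━━━━━━━━━┓   
 ┠─────────┃ FormWidget                     ┃   
 ┃>[-] app/┠────────────────────────────────┨   
 ┃   [ ] co┃> Address:    [                ]┃   
 ┃   [ ] co┃  Notes:      [555-0100        ]┃   
 ┃   [x] da┃  Priority:   [Medium         ▼]┃   
 ┃   [ ] lo┃  Theme:      ( ) Light  ( ) Dar┃   
 ┃   [ ] ty┃  Public:     [ ]               ┃   
 ┃   [x] wo┃  Role:       [Moderator      ▼]┃   
 ┃   [ ] co┃                                ┃   
 ┃   [ ] he┃                                ┃   
 ┃   [ ] in┃                                ┃   
 ┃         ┃                                ┃   
 ┃         ┃                                ┃   
 ┃         ┃                                ┃   
 ┃         ┃                                ┃   
 ┃         ┃                                ┃   
 ┃         ┗━━━━━━━━━━━━━━━━━━━━━━━━━━━━━━━━┛   
 ┗━━━━━━━━━━━━━━━━━━━━━━━━━━━━━━━━━━━┛          
     ┗━━━━━━━━━━━━━━━━━━━━━━━━━━┛               
                                                
                                                


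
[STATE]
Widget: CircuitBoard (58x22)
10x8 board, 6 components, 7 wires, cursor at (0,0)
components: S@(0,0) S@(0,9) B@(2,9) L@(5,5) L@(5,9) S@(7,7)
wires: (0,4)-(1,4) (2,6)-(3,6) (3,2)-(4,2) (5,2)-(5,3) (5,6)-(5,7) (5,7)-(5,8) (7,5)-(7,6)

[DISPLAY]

   0 1 2 3 4 5 6 7 8 9                                    
0  [S]              ·                   S                 
                    │                                     
1                   ·                                     
                                                          
2                           ·           B                 
                            │                             
3           ·               ·                             
            │                                             
4           ·                                             
                                                          
5           · ─ ·       L   · ─ · ─ ·   L                 
                                                          
6                                                         
                                                          
7                       · ─ ·   S                         
Cursor: (0,0)                                             
                                                          
                                                          
                                                          
                                                          
                                                          


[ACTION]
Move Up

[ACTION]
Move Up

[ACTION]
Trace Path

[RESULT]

   0 1 2 3 4 5 6 7 8 9                                    
0  [S]              ·                   S                 
                    │                                     
1                   ·                                     
                                                          
2                           ·           B                 
                            │                             
3           ·               ·                             
            │                                             
4           ·                                             
                                                          
5           · ─ ·       L   · ─ · ─ ·   L                 
                                                          
6                                                         
                                                          
7                       · ─ ·   S                         
Cursor: (0,0)  Trace: S (1 nodes)                         
                                                          
                                                          
                                                          
                                                          
                                                          


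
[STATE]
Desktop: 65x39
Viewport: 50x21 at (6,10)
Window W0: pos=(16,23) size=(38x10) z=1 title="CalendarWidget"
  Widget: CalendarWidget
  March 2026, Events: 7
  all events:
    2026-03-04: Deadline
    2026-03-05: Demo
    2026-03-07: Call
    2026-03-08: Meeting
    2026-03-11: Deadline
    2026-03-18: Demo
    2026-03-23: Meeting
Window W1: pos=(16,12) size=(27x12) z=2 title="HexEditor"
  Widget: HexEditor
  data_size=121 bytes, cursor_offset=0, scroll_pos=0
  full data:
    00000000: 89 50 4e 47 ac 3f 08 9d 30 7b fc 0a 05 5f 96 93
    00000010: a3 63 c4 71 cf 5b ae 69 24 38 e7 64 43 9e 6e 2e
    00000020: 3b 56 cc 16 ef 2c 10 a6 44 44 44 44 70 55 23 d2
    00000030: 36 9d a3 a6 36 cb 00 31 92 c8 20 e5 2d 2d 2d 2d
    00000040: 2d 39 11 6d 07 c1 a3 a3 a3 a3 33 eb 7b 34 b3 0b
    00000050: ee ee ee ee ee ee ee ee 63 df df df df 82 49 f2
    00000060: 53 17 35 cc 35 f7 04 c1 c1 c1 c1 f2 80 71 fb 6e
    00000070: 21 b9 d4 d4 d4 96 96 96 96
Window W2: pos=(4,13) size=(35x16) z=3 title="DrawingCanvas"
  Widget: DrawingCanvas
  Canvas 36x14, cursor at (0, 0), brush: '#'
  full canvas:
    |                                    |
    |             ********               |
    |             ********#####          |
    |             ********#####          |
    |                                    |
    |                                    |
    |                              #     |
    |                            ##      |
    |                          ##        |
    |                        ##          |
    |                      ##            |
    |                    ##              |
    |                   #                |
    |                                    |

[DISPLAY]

                                                  
                                                  
          ┏━━━━━━━━━━━━━━━━━━━━━━━━━┓             
━━━━━━━━━━━━━━━━━━━━━━━━━━━━━━━━┓   ┃             
DrawingCanvas                   ┃───┨             
────────────────────────────────┨ac ┃             
                                ┃cf ┃             
            ********            ┃ef ┃             
            ********#####       ┃36 ┃             
            ********#####       ┃07 ┃             
                                ┃ee ┃             
                                ┃35 ┃             
                             #  ┃d4 ┃             
                           ##   ┃━━━┛━━━━━━━━━━┓  
                         ##     ┃              ┃  
                       ##       ┃──────────────┨  
                     ##         ┃6             ┃  
                   ##           ┃              ┃  
━━━━━━━━━━━━━━━━━━━━━━━━━━━━━━━━┛              ┃  
          ┃ 2  3  4*  5*  6  7*  8*            ┃  
          ┃ 9 10 11* 12 13 14 15               ┃  


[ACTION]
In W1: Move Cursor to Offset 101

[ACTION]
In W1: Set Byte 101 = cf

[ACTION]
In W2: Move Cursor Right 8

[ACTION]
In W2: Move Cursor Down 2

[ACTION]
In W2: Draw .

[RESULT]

                                                  
                                                  
          ┏━━━━━━━━━━━━━━━━━━━━━━━━━┓             
━━━━━━━━━━━━━━━━━━━━━━━━━━━━━━━━┓   ┃             
DrawingCanvas                   ┃───┨             
────────────────────────────────┨ac ┃             
                                ┃cf ┃             
            ********            ┃ef ┃             
       .    ********#####       ┃36 ┃             
            ********#####       ┃07 ┃             
                                ┃ee ┃             
                                ┃35 ┃             
                             #  ┃d4 ┃             
                           ##   ┃━━━┛━━━━━━━━━━┓  
                         ##     ┃              ┃  
                       ##       ┃──────────────┨  
                     ##         ┃6             ┃  
                   ##           ┃              ┃  
━━━━━━━━━━━━━━━━━━━━━━━━━━━━━━━━┛              ┃  
          ┃ 2  3  4*  5*  6  7*  8*            ┃  
          ┃ 9 10 11* 12 13 14 15               ┃  


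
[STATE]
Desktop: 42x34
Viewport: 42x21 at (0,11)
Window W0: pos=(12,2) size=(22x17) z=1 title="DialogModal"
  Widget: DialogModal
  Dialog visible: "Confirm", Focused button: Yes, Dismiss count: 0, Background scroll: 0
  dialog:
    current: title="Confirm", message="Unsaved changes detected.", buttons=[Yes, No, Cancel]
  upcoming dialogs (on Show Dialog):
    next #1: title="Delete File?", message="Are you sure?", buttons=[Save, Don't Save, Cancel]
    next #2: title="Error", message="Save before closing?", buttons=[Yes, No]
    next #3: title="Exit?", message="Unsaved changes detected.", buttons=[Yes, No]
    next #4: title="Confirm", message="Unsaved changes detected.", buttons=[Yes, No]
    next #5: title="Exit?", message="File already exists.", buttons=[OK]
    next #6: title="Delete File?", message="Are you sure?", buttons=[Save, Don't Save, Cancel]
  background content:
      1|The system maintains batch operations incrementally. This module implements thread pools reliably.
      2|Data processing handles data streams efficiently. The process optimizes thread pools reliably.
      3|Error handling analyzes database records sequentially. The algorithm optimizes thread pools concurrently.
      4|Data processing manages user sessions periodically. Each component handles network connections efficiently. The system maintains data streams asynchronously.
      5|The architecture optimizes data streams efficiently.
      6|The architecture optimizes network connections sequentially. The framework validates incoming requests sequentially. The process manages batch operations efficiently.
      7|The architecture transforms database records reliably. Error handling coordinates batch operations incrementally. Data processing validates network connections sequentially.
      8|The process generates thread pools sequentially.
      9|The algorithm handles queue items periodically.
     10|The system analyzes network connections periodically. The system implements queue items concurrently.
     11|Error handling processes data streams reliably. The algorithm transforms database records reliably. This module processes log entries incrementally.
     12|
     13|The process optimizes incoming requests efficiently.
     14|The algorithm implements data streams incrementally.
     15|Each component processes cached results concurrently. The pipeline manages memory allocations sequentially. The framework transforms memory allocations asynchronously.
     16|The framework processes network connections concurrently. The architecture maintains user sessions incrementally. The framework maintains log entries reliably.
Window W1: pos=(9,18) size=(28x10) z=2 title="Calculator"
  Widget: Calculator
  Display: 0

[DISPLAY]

            ┃Th│Unsaved change│ra┃        
            ┃Th│[Yes]  No   Ca│te┃        
            ┃Th└──────────────┘le┃        
            ┃The system analyzes ┃        
            ┃Error handling proce┃        
            ┃                    ┃        
            ┃The process optimize┃        
         ┏━━━━━━━━━━━━━━━━━━━━━━━━━━┓     
         ┃ Calculator               ┃     
         ┠──────────────────────────┨     
         ┃                         0┃     
         ┃┌───┬───┬───┬───┐         ┃     
         ┃│ 7 │ 8 │ 9 │ ÷ │         ┃     
         ┃├───┼───┼───┼───┤         ┃     
         ┃│ 4 │ 5 │ 6 │ × │         ┃     
         ┃└───┴───┴───┴───┘         ┃     
         ┗━━━━━━━━━━━━━━━━━━━━━━━━━━┛     
                                          
                                          
                                          
                                          


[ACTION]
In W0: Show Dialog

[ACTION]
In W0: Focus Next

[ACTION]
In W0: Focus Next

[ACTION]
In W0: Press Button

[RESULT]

            ┃The architecture tra┃        
            ┃The process generate┃        
            ┃The algorithm handle┃        
            ┃The system analyzes ┃        
            ┃Error handling proce┃        
            ┃                    ┃        
            ┃The process optimize┃        
         ┏━━━━━━━━━━━━━━━━━━━━━━━━━━┓     
         ┃ Calculator               ┃     
         ┠──────────────────────────┨     
         ┃                         0┃     
         ┃┌───┬───┬───┬───┐         ┃     
         ┃│ 7 │ 8 │ 9 │ ÷ │         ┃     
         ┃├───┼───┼───┼───┤         ┃     
         ┃│ 4 │ 5 │ 6 │ × │         ┃     
         ┃└───┴───┴───┴───┘         ┃     
         ┗━━━━━━━━━━━━━━━━━━━━━━━━━━┛     
                                          
                                          
                                          
                                          


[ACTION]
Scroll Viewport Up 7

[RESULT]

            ┠────────────────────┨        
            ┃The system maintains┃        
            ┃Data processing hand┃        
            ┃Error handling analy┃        
            ┃Data processing mana┃        
            ┃The architecture opt┃        
            ┃The architecture opt┃        
            ┃The architecture tra┃        
            ┃The process generate┃        
            ┃The algorithm handle┃        
            ┃The system analyzes ┃        
            ┃Error handling proce┃        
            ┃                    ┃        
            ┃The process optimize┃        
         ┏━━━━━━━━━━━━━━━━━━━━━━━━━━┓     
         ┃ Calculator               ┃     
         ┠──────────────────────────┨     
         ┃                         0┃     
         ┃┌───┬───┬───┬───┐         ┃     
         ┃│ 7 │ 8 │ 9 │ ÷ │         ┃     
         ┃├───┼───┼───┼───┤         ┃     


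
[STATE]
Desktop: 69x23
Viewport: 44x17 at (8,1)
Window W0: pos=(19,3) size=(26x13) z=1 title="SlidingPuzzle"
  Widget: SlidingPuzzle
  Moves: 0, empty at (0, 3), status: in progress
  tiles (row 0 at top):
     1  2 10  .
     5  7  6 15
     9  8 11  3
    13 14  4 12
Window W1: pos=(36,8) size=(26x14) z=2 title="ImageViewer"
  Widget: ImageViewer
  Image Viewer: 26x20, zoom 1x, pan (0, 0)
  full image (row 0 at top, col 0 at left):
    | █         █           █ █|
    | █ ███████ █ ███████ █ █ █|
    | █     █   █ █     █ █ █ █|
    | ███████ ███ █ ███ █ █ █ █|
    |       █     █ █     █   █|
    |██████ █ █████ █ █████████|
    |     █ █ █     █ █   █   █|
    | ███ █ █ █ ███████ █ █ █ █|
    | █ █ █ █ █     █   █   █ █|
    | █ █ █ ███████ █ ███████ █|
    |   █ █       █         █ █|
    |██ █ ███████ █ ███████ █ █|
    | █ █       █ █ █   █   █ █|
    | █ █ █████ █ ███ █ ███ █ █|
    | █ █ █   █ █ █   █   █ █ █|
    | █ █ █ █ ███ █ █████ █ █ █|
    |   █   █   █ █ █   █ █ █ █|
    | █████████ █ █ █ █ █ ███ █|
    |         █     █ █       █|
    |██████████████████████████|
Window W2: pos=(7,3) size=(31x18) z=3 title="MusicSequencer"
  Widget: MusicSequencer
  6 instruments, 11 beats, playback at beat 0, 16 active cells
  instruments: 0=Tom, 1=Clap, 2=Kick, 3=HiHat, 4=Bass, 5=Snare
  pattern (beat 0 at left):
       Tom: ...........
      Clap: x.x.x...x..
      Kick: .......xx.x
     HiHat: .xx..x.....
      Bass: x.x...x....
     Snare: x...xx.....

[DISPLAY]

                                            
                                            
━━━━━━━━━━━━━━━━━━━━━━━━━━━━━┓━━━━━━┓       
 MusicSequencer              ┃      ┃       
─────────────────────────────┨──────┨       
      ▼1234567890            ┃──┐   ┃       
   Tom···········            ┃  │   ┃       
  Clap█·█·█···█··            ┃━━━━━━━━━━━━━━
  Kick·······██·█            ┃ImageViewer   
 HiHat·██··█·····            ┃──────────────
  Bass█·█···█····            ┃█         █   
 Snare█···██·····            ┃█ ███████ █ ██
                             ┃█     █   █ █ 
                             ┃███████ ███ █ 
                             ┃      █     █ 
                             ┃█████ █ █████ 
                             ┃    █ █ █     


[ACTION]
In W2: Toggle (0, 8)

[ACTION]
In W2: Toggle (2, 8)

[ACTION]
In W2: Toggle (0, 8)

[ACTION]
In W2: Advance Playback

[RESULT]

                                            
                                            
━━━━━━━━━━━━━━━━━━━━━━━━━━━━━┓━━━━━━┓       
 MusicSequencer              ┃      ┃       
─────────────────────────────┨──────┨       
      0▼234567890            ┃──┐   ┃       
   Tom···········            ┃  │   ┃       
  Clap█·█·█···█··            ┃━━━━━━━━━━━━━━
  Kick·······█··█            ┃ImageViewer   
 HiHat·██··█·····            ┃──────────────
  Bass█·█···█····            ┃█         █   
 Snare█···██·····            ┃█ ███████ █ ██
                             ┃█     █   █ █ 
                             ┃███████ ███ █ 
                             ┃      █     █ 
                             ┃█████ █ █████ 
                             ┃    █ █ █     


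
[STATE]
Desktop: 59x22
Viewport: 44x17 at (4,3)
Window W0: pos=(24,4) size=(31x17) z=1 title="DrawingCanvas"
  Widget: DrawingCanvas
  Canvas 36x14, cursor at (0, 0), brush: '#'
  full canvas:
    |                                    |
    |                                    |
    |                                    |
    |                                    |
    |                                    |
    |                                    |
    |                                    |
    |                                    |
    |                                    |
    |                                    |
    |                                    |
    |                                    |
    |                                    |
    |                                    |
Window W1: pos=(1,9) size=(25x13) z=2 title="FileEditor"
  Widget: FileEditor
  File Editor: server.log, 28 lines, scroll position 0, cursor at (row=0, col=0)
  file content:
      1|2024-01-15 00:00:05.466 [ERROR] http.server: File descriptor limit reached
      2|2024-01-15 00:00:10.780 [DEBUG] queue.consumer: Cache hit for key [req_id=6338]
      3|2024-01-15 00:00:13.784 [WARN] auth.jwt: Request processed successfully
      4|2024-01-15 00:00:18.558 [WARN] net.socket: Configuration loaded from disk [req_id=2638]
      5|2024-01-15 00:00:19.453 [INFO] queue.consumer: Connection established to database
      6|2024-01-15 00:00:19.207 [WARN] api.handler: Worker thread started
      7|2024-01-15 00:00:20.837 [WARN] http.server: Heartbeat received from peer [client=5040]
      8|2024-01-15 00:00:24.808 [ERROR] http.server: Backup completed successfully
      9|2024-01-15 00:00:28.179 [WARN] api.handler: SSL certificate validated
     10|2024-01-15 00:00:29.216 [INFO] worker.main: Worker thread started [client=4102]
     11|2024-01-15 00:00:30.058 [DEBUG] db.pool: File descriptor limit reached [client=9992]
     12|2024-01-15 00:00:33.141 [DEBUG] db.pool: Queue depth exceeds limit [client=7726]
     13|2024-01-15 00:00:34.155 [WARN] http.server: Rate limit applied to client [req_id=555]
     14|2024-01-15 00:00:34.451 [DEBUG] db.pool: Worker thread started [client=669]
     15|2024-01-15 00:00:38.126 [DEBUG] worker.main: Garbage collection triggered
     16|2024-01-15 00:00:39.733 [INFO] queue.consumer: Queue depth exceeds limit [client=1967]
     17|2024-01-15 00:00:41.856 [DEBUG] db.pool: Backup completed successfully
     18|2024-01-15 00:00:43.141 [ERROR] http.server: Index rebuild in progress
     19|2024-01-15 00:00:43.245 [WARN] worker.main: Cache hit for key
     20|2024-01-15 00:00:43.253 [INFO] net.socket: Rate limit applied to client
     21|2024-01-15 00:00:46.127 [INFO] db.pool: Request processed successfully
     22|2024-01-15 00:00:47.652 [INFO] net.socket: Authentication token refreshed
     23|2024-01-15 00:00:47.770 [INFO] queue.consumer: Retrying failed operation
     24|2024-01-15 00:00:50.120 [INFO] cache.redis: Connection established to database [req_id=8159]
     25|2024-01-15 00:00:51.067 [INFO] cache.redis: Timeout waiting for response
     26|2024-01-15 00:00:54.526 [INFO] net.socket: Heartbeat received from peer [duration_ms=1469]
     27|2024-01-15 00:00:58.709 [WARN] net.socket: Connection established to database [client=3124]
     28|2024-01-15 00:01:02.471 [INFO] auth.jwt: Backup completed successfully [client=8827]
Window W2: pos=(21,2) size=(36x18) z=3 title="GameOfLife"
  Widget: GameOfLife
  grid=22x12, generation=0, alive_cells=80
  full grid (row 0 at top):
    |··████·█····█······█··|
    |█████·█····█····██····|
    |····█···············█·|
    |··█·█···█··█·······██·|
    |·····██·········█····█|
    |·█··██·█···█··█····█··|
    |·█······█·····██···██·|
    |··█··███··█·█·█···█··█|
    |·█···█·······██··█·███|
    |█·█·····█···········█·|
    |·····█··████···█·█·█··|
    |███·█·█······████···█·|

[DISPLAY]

                 ┃ GameOfLife               
                 ┠──────────────────────────
                 ┃Gen: 0                    
                 ┃··████·█····█······█··    
                 ┃█████·█····█····██····    
                 ┃····█···············█·    
━━━━━━━━━━━━━━━━━┃··█·█···█··█·······██·    
ileEditor        ┃·····██·········█····█    
─────────────────┃·█··██·█···█··█····█··    
24-01-15 00:00:05┃·█······█·····██···██·    
24-01-15 00:00:10┃··█··███··█·█·█···█··█    
24-01-15 00:00:13┃·█···█·······██··█·███    
24-01-15 00:00:18┃█·█·····█···········█·    
24-01-15 00:00:19┃·····█··████···█·█·█··    
24-01-15 00:00:19┃███·█·█······████···█·    
24-01-15 00:00:20┃                          
24-01-15 00:00:24┗━━━━━━━━━━━━━━━━━━━━━━━━━━


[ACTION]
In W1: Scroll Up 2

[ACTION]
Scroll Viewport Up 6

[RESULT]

                                            
                                            
                 ┏━━━━━━━━━━━━━━━━━━━━━━━━━━
                 ┃ GameOfLife               
                 ┠──────────────────────────
                 ┃Gen: 0                    
                 ┃··████·█····█······█··    
                 ┃█████·█····█····██····    
                 ┃····█···············█·    
━━━━━━━━━━━━━━━━━┃··█·█···█··█·······██·    
ileEditor        ┃·····██·········█····█    
─────────────────┃·█··██·█···█··█····█··    
24-01-15 00:00:05┃·█······█·····██···██·    
24-01-15 00:00:10┃··█··███··█·█·█···█··█    
24-01-15 00:00:13┃·█···█·······██··█·███    
24-01-15 00:00:18┃█·█·····█···········█·    
24-01-15 00:00:19┃·····█··████···█·█·█··    


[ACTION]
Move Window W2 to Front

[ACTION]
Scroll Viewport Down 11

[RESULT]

                 ┃Gen: 0                    
                 ┃··████·█····█······█··    
                 ┃█████·█····█····██····    
                 ┃····█···············█·    
━━━━━━━━━━━━━━━━━┃··█·█···█··█·······██·    
ileEditor        ┃·····██·········█····█    
─────────────────┃·█··██·█···█··█····█··    
24-01-15 00:00:05┃·█······█·····██···██·    
24-01-15 00:00:10┃··█··███··█·█·█···█··█    
24-01-15 00:00:13┃·█···█·······██··█·███    
24-01-15 00:00:18┃█·█·····█···········█·    
24-01-15 00:00:19┃·····█··████···█·█·█··    
24-01-15 00:00:19┃███·█·█······████···█·    
24-01-15 00:00:20┃                          
24-01-15 00:00:24┗━━━━━━━━━━━━━━━━━━━━━━━━━━
24-01-15 00:00:28.17▼┃━━━━━━━━━━━━━━━━━━━━━━
━━━━━━━━━━━━━━━━━━━━━┛                      


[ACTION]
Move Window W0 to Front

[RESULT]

                 ┃Ge┃ DrawingCanvas         
                 ┃··┠───────────────────────
                 ┃██┃+                      
                 ┃··┃                       
━━━━━━━━━━━━━━━━━┃··┃                       
ileEditor        ┃··┃                       
─────────────────┃·█┃                       
24-01-15 00:00:05┃·█┃                       
24-01-15 00:00:10┃··┃                       
24-01-15 00:00:13┃·█┃                       
24-01-15 00:00:18┃█·┃                       
24-01-15 00:00:19┃··┃                       
24-01-15 00:00:19┃██┃                       
24-01-15 00:00:20┃  ┃                       
24-01-15 00:00:24┗━━┃                       
24-01-15 00:00:28.17┗━━━━━━━━━━━━━━━━━━━━━━━
━━━━━━━━━━━━━━━━━━━━━┛                      
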